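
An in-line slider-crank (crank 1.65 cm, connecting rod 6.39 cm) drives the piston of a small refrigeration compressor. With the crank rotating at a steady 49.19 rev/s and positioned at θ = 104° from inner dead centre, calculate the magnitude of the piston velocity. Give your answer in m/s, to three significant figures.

4.63

ω = 2π·49.2 = 309.1 rad/s
For an in-line slider-crank, x = r cosθ + √(L² − r² sin²θ), so v = −rω sinθ·[1 + r cosθ/√(L² − r² sin²θ)].
With r = 0.0165 m, L = 0.0639 m, θ = 104°: √(L² − r² sin²θ) = 0.061862 m.
v = −0.0165·309.1·0.97030·[1 + 0.0165·-0.24192/0.061862] = -4.6289 m/s.
|v| = 4.6289 m/s.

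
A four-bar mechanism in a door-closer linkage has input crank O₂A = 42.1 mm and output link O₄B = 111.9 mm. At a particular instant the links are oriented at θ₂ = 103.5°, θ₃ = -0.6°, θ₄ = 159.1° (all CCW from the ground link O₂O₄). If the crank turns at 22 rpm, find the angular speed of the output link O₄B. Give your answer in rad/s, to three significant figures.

2.42

ω₂ = 2.304 rad/s (from 22 rpm).
Differentiating the loop-closure r₂e^{iθ₂}+r₃e^{iθ₃}=r₁+r₄e^{iθ₄} gives r₂ω₂e^{iθ₂}+r₃ω₃e^{iθ₃}=r₄ω₄e^{iθ₄}.
Eliminating the other unknown: ω₄ = r₂ω₂ sin(θ₂−θ₃) / [r₄ sin(θ₄−θ₃)].
Numerator sine = +0.96987; denominator sine = +0.34694.
Result = 0.0421·2.304·(+0.96987) / (0.1119·(+0.34694)) = +2.4231 rad/s; magnitude 2.4231 rad/s.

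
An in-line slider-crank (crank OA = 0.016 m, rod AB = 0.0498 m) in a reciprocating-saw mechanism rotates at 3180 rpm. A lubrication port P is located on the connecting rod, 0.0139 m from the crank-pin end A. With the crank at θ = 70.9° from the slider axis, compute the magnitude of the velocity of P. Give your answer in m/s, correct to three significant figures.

5.34

ω = 333 rad/s.  Crank-pin speed |V_A| = rω = 5.3281 m/s, perpendicular to OA.
Rod angle: sinφ = −(r/L) sinθ ⇒ φ = -17.674°; ω_rod = −rω cosθ/√(L²−r²sin²θ) = -36.744 rad/s.
V_P = V_A + ω_rod × AP, with AP = 0.0139 m along the rod.
Components: V_Px = −rω sinθ − a·ω_rod·sinφ = -5.1899 m/s;  V_Py = rω cosθ + a·ω_rod·cosφ = +1.2568 m/s.
|V_P| = √(V_Px² + V_Py²) = 5.3399 m/s.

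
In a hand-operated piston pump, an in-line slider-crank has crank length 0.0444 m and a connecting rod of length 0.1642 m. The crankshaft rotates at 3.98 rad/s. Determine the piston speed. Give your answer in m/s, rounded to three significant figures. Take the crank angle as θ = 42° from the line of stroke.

0.142

ω = 3.98 rad/s
For an in-line slider-crank, x = r cosθ + √(L² − r² sin²θ), so v = −rω sinθ·[1 + r cosθ/√(L² − r² sin²θ)].
With r = 0.0444 m, L = 0.1642 m, θ = 42°: √(L² − r² sin²θ) = 0.16149 m.
v = −0.0444·3.98·0.66913·[1 + 0.0444·0.74314/0.16149] = -0.1424 m/s.
|v| = 0.1424 m/s.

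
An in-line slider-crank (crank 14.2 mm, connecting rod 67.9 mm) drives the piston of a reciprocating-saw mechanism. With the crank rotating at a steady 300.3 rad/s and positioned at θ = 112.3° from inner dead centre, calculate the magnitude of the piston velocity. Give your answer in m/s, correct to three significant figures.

ω = 300.3 rad/s
For an in-line slider-crank, x = r cosθ + √(L² − r² sin²θ), so v = −rω sinθ·[1 + r cosθ/√(L² − r² sin²θ)].
With r = 0.0142 m, L = 0.0679 m, θ = 112.3°: √(L² − r² sin²θ) = 0.066617 m.
v = −0.0142·300.3·0.92521·[1 + 0.0142·-0.37946/0.066617] = -3.6262 m/s.
|v| = 3.6262 m/s.

3.63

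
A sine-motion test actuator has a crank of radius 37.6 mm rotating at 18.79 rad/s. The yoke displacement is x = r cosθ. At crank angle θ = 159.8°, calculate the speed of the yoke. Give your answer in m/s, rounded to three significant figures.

ω = 18.79 rad/s
x = r cosθ ⇒ ẋ = −rω sinθ.
|v| = rω|sinθ| = 0.0376·18.79·|sin 159.8°| = 0.24395 m/s.

0.244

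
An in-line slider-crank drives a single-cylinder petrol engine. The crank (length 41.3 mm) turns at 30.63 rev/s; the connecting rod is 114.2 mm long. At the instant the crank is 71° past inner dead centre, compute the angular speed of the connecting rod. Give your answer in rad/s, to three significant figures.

ω = 192.5 rad/s (converted from 30.63 rev/s).
The rod makes angle φ with the slider axis where L sinφ = r sinθ; differentiating, L cosφ·φ̇ = r ω cosθ.
L cosφ = √(L² − r² sin²θ) = 0.10732 m.
|ω_rod| = r ω |cosθ| / √(L² − r² sin²θ) = 0.0413·192.5·0.32557/0.10732 = 24.113 rad/s.

24.1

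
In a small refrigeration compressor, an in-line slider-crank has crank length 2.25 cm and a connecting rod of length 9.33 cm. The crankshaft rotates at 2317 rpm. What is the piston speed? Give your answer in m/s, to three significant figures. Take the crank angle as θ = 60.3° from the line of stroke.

ω = 2π·2317/60 = 242.6 rad/s
For an in-line slider-crank, x = r cosθ + √(L² − r² sin²θ), so v = −rω sinθ·[1 + r cosθ/√(L² − r² sin²θ)].
With r = 0.0225 m, L = 0.0933 m, θ = 60.3°: √(L² − r² sin²θ) = 0.09123 m.
v = −0.0225·242.6·0.86863·[1 + 0.0225·0.49546/0.09123] = -5.3216 m/s.
|v| = 5.3216 m/s.

5.32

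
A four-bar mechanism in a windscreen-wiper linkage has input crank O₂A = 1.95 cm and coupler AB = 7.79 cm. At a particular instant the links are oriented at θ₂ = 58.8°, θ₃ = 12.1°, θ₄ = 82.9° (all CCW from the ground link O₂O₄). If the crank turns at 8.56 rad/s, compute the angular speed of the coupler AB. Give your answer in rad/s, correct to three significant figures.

0.926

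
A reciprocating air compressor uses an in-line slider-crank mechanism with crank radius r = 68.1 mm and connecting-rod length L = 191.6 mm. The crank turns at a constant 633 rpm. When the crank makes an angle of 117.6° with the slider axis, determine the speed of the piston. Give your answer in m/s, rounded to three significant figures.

3.31

ω = 2π·633/60 = 66.29 rad/s
For an in-line slider-crank, x = r cosθ + √(L² − r² sin²θ), so v = −rω sinθ·[1 + r cosθ/√(L² − r² sin²θ)].
With r = 0.0681 m, L = 0.1916 m, θ = 117.6°: √(L² − r² sin²θ) = 0.18185 m.
v = −0.0681·66.29·0.88620·[1 + 0.0681·-0.46330/0.18185] = -3.3064 m/s.
|v| = 3.3064 m/s.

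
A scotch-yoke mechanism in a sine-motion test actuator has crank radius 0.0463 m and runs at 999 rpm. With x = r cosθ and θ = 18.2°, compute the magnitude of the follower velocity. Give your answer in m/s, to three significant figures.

1.51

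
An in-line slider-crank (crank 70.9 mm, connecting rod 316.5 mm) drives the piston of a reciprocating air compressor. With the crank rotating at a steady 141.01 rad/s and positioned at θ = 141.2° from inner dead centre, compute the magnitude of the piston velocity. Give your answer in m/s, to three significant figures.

5.16

ω = 141 rad/s
For an in-line slider-crank, x = r cosθ + √(L² − r² sin²θ), so v = −rω sinθ·[1 + r cosθ/√(L² − r² sin²θ)].
With r = 0.0709 m, L = 0.3165 m, θ = 141.2°: √(L² − r² sin²θ) = 0.31337 m.
v = −0.0709·141·0.62660·[1 + 0.0709·-0.77934/0.31337] = -5.1599 m/s.
|v| = 5.1599 m/s.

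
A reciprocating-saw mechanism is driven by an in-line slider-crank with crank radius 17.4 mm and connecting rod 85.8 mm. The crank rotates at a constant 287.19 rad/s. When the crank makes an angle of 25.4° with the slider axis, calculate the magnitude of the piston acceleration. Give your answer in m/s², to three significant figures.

ω = 287.2 rad/s
x(θ) = r cosθ + √(L² − r² sin²θ); with ω constant, a = ω²·d²x/dθ².
d²x/dθ² = −r cosθ − r²(cos2θ)/√u − r⁴ sin²2θ/(4u^{3/2}),  u = L² − r² sin²θ = 0.00730594 m².
Substituting r = 0.0174 m, L = 0.0858 m, θ = 25.4°: d²x/dθ² = -0.017979 m.
a = ω²·d²x/dθ² = (287.2)²·(-0.017979) = -1482.9 m/s²;  |a| = 1482.9 m/s².

1480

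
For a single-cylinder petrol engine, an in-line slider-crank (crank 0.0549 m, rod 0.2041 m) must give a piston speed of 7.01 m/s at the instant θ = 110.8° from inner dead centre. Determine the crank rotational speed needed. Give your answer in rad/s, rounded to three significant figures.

152

For an in-line slider-crank, |v_piston| = rω|sinθ|·[1 + r cosθ/√(L² − r² sin²θ)].
With r = 0.0549 m, L = 0.2041 m, θ = 110.8°: the bracketed kinematic factor |dx/dθ| = 0.046257 m.
ω = v/|dx/dθ| = 7.01/0.046257 = 151.54 rad/s.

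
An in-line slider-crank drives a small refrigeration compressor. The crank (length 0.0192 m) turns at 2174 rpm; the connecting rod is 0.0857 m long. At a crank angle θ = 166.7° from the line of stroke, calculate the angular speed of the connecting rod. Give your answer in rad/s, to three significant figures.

49.7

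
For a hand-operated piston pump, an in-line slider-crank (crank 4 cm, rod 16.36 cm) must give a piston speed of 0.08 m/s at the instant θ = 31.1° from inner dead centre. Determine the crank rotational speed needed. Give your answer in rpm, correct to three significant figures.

30.5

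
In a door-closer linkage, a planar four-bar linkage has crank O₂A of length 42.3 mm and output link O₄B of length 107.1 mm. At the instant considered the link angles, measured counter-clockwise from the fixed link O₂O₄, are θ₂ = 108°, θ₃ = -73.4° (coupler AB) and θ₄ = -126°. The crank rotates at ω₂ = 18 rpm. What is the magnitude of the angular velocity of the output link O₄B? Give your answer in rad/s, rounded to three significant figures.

ω₂ = 1.885 rad/s (from 18 rpm).
Differentiating the loop-closure r₂e^{iθ₂}+r₃e^{iθ₃}=r₁+r₄e^{iθ₄} gives r₂ω₂e^{iθ₂}+r₃ω₃e^{iθ₃}=r₄ω₄e^{iθ₄}.
Eliminating the other unknown: ω₄ = r₂ω₂ sin(θ₂−θ₃) / [r₄ sin(θ₄−θ₃)].
Numerator sine = -0.02443; denominator sine = -0.79441.
Result = 0.0423·1.885·(-0.02443) / (0.1071·(-0.79441)) = +0.022896 rad/s; magnitude 0.022896 rad/s.

0.0229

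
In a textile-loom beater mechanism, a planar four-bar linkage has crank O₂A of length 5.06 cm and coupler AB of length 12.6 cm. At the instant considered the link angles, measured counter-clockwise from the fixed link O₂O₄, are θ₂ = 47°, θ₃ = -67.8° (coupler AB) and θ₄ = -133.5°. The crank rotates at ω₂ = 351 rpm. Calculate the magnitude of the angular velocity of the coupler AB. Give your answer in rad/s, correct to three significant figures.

0.141

ω₂ = 36.76 rad/s (from 351 rpm).
Differentiating the loop-closure r₂e^{iθ₂}+r₃e^{iθ₃}=r₁+r₄e^{iθ₄} gives r₂ω₂e^{iθ₂}+r₃ω₃e^{iθ₃}=r₄ω₄e^{iθ₄}.
Eliminating the other unknown: ω₃ = r₂ω₂ sin(θ₄−θ₂) / [r₃ sin(θ₃−θ₄)].
Numerator sine = +0.00873; denominator sine = +0.91140.
Result = 0.0506·36.76·(+0.00873) / (0.126·(+0.91140)) = +0.14133 rad/s; magnitude 0.14133 rad/s.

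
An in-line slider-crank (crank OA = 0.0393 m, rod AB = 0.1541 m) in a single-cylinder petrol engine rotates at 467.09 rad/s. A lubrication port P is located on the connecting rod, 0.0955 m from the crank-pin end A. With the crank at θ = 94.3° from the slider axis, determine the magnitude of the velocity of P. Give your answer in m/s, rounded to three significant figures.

18.1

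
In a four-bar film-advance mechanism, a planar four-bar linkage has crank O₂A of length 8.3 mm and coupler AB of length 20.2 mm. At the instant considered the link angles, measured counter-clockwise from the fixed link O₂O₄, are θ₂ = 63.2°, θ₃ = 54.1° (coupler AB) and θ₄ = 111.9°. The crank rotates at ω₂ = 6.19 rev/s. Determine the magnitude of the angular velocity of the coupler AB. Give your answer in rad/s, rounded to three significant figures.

ω₂ = 38.89 rad/s (from 6.19 rev/s).
Differentiating the loop-closure r₂e^{iθ₂}+r₃e^{iθ₃}=r₁+r₄e^{iθ₄} gives r₂ω₂e^{iθ₂}+r₃ω₃e^{iθ₃}=r₄ω₄e^{iθ₄}.
Eliminating the other unknown: ω₃ = r₂ω₂ sin(θ₄−θ₂) / [r₃ sin(θ₃−θ₄)].
Numerator sine = +0.75126; denominator sine = -0.84619.
Result = 0.0083·38.89·(+0.75126) / (0.0202·(-0.84619)) = -14.188 rad/s; magnitude 14.188 rad/s.

14.2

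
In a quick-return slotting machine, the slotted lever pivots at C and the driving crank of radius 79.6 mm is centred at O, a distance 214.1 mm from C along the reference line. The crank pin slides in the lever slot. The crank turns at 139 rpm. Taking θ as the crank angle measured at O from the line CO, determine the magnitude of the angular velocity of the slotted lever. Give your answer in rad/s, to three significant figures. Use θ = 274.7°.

2.05

ω = 14.56 rad/s (from 139 rpm).
Crank pin A relative to C: A = (d + r cosθ, r sinθ); lever angle φ = atan2(r sinθ, d + r cosθ).
Differentiating tanφ: φ̇ = rω(d cosθ + r)/(d² + r² + 2dr cosθ).
d² + r² + 2dr cosθ = |CA|² = 0.0549678 m²;  d cosθ + r = +0.097143 m.
|ω_lever| = |0.0796·14.56·+0.097143| / 0.0549678 = 2.0477 rad/s.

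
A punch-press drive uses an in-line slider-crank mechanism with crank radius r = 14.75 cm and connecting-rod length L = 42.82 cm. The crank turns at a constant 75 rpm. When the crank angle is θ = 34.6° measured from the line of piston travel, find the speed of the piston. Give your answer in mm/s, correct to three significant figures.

848

ω = 2π·75/60 = 7.854 rad/s
For an in-line slider-crank, x = r cosθ + √(L² − r² sin²θ), so v = −rω sinθ·[1 + r cosθ/√(L² − r² sin²θ)].
With r = 0.1475 m, L = 0.4282 m, θ = 34.6°: √(L² − r² sin²θ) = 0.41993 m.
v = −0.1475·7.854·0.56784·[1 + 0.1475·0.82314/0.41993] = -0.84802 m/s.
|v| = 0.84802 m/s = 848.02 mm/s.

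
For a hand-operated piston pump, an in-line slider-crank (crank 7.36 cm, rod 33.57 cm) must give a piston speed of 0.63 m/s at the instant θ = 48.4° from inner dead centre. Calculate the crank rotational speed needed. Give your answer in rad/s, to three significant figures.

For an in-line slider-crank, |v_piston| = rω|sinθ|·[1 + r cosθ/√(L² − r² sin²θ)].
With r = 0.0736 m, L = 0.3357 m, θ = 48.4°: the bracketed kinematic factor |dx/dθ| = 0.063159 m.
ω = v/|dx/dθ| = 0.63/0.063159 = 9.9748 rad/s.

9.97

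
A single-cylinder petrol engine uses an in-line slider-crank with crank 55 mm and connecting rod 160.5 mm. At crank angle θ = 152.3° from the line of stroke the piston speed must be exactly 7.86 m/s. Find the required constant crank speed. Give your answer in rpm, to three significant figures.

4240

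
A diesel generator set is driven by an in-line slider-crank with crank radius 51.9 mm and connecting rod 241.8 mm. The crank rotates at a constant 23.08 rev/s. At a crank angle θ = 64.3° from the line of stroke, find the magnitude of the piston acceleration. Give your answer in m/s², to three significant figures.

326

ω = 2π·23.1 = 145 rad/s
x(θ) = r cosθ + √(L² − r² sin²θ); with ω constant, a = ω²·d²x/dθ².
d²x/dθ² = −r cosθ − r²(cos2θ)/√u − r⁴ sin²2θ/(4u^{3/2}),  u = L² − r² sin²θ = 0.0562802 m².
Substituting r = 0.0519 m, L = 0.2418 m, θ = 64.3°: d²x/dθ² = -0.015506 m.
a = ω²·d²x/dθ² = (145)²·(-0.015506) = -326.09 m/s²;  |a| = 326.09 m/s².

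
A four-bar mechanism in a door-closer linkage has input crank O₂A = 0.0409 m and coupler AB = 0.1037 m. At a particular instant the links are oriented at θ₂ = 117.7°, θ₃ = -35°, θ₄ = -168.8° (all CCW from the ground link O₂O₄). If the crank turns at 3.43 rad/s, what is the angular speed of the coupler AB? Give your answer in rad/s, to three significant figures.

ω₂ = 3.43 rad/s
Differentiating the loop-closure r₂e^{iθ₂}+r₃e^{iθ₃}=r₁+r₄e^{iθ₄} gives r₂ω₂e^{iθ₂}+r₃ω₃e^{iθ₃}=r₄ω₄e^{iθ₄}.
Eliminating the other unknown: ω₃ = r₂ω₂ sin(θ₄−θ₂) / [r₃ sin(θ₃−θ₄)].
Numerator sine = +0.95882; denominator sine = +0.72176.
Result = 0.0409·3.43·(+0.95882) / (0.1037·(+0.72176)) = +1.7971 rad/s; magnitude 1.7971 rad/s.

1.80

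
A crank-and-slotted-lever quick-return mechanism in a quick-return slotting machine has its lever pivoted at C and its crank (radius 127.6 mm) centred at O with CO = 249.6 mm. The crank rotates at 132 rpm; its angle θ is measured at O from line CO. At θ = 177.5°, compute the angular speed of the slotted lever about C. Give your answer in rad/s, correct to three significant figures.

ω = 13.82 rad/s (from 132 rpm).
Crank pin A relative to C: A = (d + r cosθ, r sinθ); lever angle φ = atan2(r sinθ, d + r cosθ).
Differentiating tanφ: φ̇ = rω(d cosθ + r)/(d² + r² + 2dr cosθ).
d² + r² + 2dr cosθ = |CA|² = 0.0149446 m²;  d cosθ + r = -0.12176 m.
|ω_lever| = |0.1276·13.82·-0.12176| / 0.0149446 = 14.371 rad/s.

14.4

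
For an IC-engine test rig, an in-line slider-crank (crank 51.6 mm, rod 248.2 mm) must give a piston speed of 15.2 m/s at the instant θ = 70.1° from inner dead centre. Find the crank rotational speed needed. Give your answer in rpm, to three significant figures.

For an in-line slider-crank, |v_piston| = rω|sinθ|·[1 + r cosθ/√(L² − r² sin²θ)].
With r = 0.0516 m, L = 0.2482 m, θ = 70.1°: the bracketed kinematic factor |dx/dθ| = 0.05202 m.
ω = v/|dx/dθ| = 15.2/0.05202 = 292.2 rad/s.
N = 60ω/(2π) = 2790.3 rpm.

2790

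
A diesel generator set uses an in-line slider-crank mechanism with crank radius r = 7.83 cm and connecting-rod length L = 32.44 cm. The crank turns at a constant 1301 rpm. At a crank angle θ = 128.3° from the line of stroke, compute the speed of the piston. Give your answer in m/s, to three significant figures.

ω = 2π·1301/60 = 136.2 rad/s
For an in-line slider-crank, x = r cosθ + √(L² − r² sin²θ), so v = −rω sinθ·[1 + r cosθ/√(L² − r² sin²θ)].
With r = 0.0783 m, L = 0.3244 m, θ = 128.3°: √(L² − r² sin²θ) = 0.31853 m.
v = −0.0783·136.2·0.78478·[1 + 0.0783·-0.61978/0.31853] = -7.0962 m/s.
|v| = 7.0962 m/s.

7.10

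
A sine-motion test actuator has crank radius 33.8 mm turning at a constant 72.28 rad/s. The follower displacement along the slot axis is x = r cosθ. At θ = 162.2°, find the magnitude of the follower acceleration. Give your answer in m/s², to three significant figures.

168

ω = 72.28 rad/s
x = r cosθ ⇒ ẍ = −rω² cosθ (ω constant).
|a| = rω²|cosθ| = 0.0338·(72.28)²·|cos 162.2°| = 168.13 m/s².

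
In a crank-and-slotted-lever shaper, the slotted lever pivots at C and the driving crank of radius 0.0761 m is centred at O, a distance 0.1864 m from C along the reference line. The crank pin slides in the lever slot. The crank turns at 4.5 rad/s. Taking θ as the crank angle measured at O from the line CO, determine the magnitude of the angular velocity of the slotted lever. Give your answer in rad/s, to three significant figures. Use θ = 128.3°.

ω = 4.5 rad/s
Crank pin A relative to C: A = (d + r cosθ, r sinθ); lever angle φ = atan2(r sinθ, d + r cosθ).
Differentiating tanφ: φ̇ = rω(d cosθ + r)/(d² + r² + 2dr cosθ).
d² + r² + 2dr cosθ = |CA|² = 0.022953 m²;  d cosθ + r = -0.039427 m.
|ω_lever| = |0.0761·4.5·-0.039427| / 0.022953 = 0.58823 rad/s.

0.588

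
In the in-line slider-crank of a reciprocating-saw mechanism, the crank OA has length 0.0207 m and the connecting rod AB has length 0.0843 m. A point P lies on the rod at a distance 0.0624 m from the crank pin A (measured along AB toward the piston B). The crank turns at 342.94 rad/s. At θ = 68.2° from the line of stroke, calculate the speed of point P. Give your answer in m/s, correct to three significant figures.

ω = 342.9 rad/s.  Crank-pin speed |V_A| = rω = 7.0989 m/s, perpendicular to OA.
Rod angle: sinφ = −(r/L) sinθ ⇒ φ = -13.179°; ω_rod = −rω cosθ/√(L²−r²sin²θ) = -32.119 rad/s.
V_P = V_A + ω_rod × AP, with AP = 0.0624 m along the rod.
Components: V_Px = −rω sinθ − a·ω_rod·sinφ = -7.0481 m/s;  V_Py = rω cosθ + a·ω_rod·cosφ = +0.68487 m/s.
|V_P| = √(V_Px² + V_Py²) = 7.0813 m/s.

7.08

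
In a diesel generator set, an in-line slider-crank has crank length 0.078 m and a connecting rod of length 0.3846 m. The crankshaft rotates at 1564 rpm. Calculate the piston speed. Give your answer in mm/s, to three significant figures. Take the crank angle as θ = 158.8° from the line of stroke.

ω = 2π·1564/60 = 163.8 rad/s
For an in-line slider-crank, x = r cosθ + √(L² − r² sin²θ), so v = −rω sinθ·[1 + r cosθ/√(L² − r² sin²θ)].
With r = 0.078 m, L = 0.3846 m, θ = 158.8°: √(L² − r² sin²θ) = 0.38356 m.
v = −0.078·163.8·0.36162·[1 + 0.078·-0.93232/0.38356] = -3.7439 m/s.
|v| = 3.7439 m/s = 3743.9 mm/s.

3740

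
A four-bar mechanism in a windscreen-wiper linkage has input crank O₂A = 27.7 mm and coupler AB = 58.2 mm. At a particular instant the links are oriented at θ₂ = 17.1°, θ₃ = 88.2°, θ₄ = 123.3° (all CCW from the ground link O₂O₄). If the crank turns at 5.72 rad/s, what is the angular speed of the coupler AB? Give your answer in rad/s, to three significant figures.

ω₂ = 5.72 rad/s
Differentiating the loop-closure r₂e^{iθ₂}+r₃e^{iθ₃}=r₁+r₄e^{iθ₄} gives r₂ω₂e^{iθ₂}+r₃ω₃e^{iθ₃}=r₄ω₄e^{iθ₄}.
Eliminating the other unknown: ω₃ = r₂ω₂ sin(θ₄−θ₂) / [r₃ sin(θ₃−θ₄)].
Numerator sine = +0.96029; denominator sine = -0.57501.
Result = 0.0277·5.72·(+0.96029) / (0.0582·(-0.57501)) = -4.5466 rad/s; magnitude 4.5466 rad/s.

4.55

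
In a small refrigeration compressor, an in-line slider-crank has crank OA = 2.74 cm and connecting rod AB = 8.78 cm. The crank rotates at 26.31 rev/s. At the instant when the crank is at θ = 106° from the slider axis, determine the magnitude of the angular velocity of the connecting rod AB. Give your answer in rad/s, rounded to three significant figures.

ω = 165.3 rad/s (converted from 26.31 rev/s).
The rod makes angle φ with the slider axis where L sinφ = r sinθ; differentiating, L cosφ·φ̇ = r ω cosθ.
L cosφ = √(L² − r² sin²θ) = 0.083756 m.
|ω_rod| = r ω |cosθ| / √(L² − r² sin²θ) = 0.0274·165.3·0.27564/0.083756 = 14.906 rad/s.

14.9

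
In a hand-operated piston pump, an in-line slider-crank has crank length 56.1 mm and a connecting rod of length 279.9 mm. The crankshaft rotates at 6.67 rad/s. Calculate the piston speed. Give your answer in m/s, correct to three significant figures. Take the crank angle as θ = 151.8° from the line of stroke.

0.145

ω = 6.67 rad/s
For an in-line slider-crank, x = r cosθ + √(L² − r² sin²θ), so v = −rω sinθ·[1 + r cosθ/√(L² − r² sin²θ)].
With r = 0.0561 m, L = 0.2799 m, θ = 151.8°: √(L² − r² sin²θ) = 0.27864 m.
v = −0.0561·6.67·0.47255·[1 + 0.0561·-0.88130/0.27864] = -0.14545 m/s.
|v| = 0.14545 m/s.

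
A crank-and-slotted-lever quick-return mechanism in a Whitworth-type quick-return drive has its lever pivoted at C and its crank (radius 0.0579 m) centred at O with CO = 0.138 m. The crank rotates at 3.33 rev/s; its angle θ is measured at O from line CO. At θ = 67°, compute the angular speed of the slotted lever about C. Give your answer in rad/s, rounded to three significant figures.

4.73

ω = 20.92 rad/s (from 3.33 rev/s).
Crank pin A relative to C: A = (d + r cosθ, r sinθ); lever angle φ = atan2(r sinθ, d + r cosθ).
Differentiating tanφ: φ̇ = rω(d cosθ + r)/(d² + r² + 2dr cosθ).
d² + r² + 2dr cosθ = |CA|² = 0.0286404 m²;  d cosθ + r = +0.11182 m.
|ω_lever| = |0.0579·20.92·+0.11182| / 0.0286404 = 4.7298 rad/s.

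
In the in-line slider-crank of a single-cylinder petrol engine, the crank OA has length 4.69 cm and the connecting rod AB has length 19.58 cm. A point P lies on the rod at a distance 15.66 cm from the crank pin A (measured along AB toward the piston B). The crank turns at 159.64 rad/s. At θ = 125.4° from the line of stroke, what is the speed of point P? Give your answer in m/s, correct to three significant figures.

ω = 159.6 rad/s.  Crank-pin speed |V_A| = rω = 7.4871 m/s, perpendicular to OA.
Rod angle: sinφ = −(r/L) sinθ ⇒ φ = -11.259°; ω_rod = −rω cosθ/√(L²−r²sin²θ) = +22.586 rad/s.
V_P = V_A + ω_rod × AP, with AP = 0.1566 m along the rod.
Components: V_Px = −rω sinθ − a·ω_rod·sinφ = -5.4124 m/s;  V_Py = rω cosθ + a·ω_rod·cosφ = -0.86832 m/s.
|V_P| = √(V_Px² + V_Py²) = 5.4816 m/s.

5.48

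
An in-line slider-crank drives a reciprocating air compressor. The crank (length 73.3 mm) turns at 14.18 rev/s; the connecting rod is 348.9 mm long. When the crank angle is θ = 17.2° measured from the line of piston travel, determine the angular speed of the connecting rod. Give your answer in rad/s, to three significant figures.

17.9

ω = 89.1 rad/s (converted from 14.18 rev/s).
The rod makes angle φ with the slider axis where L sinφ = r sinθ; differentiating, L cosφ·φ̇ = r ω cosθ.
L cosφ = √(L² − r² sin²θ) = 0.34823 m.
|ω_rod| = r ω |cosθ| / √(L² − r² sin²θ) = 0.0733·89.1·0.95528/0.34823 = 17.915 rad/s.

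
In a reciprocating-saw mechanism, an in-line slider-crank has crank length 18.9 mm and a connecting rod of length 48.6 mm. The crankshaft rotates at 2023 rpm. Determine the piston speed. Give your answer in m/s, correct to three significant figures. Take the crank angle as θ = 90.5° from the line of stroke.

3.99

ω = 2π·2023/60 = 211.8 rad/s
For an in-line slider-crank, x = r cosθ + √(L² − r² sin²θ), so v = −rω sinθ·[1 + r cosθ/√(L² − r² sin²θ)].
With r = 0.0189 m, L = 0.0486 m, θ = 90.5°: √(L² − r² sin²θ) = 0.044775 m.
v = −0.0189·211.8·0.99996·[1 + 0.0189·-0.00873/0.044775] = -3.989 m/s.
|v| = 3.989 m/s.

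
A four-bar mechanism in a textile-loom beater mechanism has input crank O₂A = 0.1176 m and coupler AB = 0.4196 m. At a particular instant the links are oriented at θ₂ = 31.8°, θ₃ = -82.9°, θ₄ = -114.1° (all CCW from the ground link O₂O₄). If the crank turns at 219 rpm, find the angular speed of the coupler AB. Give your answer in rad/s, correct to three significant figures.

ω₂ = 22.93 rad/s (from 219 rpm).
Differentiating the loop-closure r₂e^{iθ₂}+r₃e^{iθ₃}=r₁+r₄e^{iθ₄} gives r₂ω₂e^{iθ₂}+r₃ω₃e^{iθ₃}=r₄ω₄e^{iθ₄}.
Eliminating the other unknown: ω₃ = r₂ω₂ sin(θ₄−θ₂) / [r₃ sin(θ₃−θ₄)].
Numerator sine = -0.56064; denominator sine = +0.51803.
Result = 0.1176·22.93·(-0.56064) / (0.4196·(+0.51803)) = -6.9563 rad/s; magnitude 6.9563 rad/s.

6.96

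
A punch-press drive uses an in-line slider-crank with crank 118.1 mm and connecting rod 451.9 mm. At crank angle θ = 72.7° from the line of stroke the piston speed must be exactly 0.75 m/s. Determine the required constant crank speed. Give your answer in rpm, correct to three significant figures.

58.8

For an in-line slider-crank, |v_piston| = rω|sinθ|·[1 + r cosθ/√(L² − r² sin²θ)].
With r = 0.1181 m, L = 0.4519 m, θ = 72.7°: the bracketed kinematic factor |dx/dθ| = 0.12181 m.
ω = v/|dx/dθ| = 0.75/0.12181 = 6.1573 rad/s.
N = 60ω/(2π) = 58.798 rpm.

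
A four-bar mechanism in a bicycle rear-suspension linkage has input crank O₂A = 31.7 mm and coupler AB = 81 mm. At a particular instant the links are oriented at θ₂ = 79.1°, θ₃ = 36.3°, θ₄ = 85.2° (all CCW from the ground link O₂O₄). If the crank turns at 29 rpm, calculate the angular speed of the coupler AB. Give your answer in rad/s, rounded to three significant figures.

0.168

ω₂ = 3.037 rad/s (from 29 rpm).
Differentiating the loop-closure r₂e^{iθ₂}+r₃e^{iθ₃}=r₁+r₄e^{iθ₄} gives r₂ω₂e^{iθ₂}+r₃ω₃e^{iθ₃}=r₄ω₄e^{iθ₄}.
Eliminating the other unknown: ω₃ = r₂ω₂ sin(θ₄−θ₂) / [r₃ sin(θ₃−θ₄)].
Numerator sine = +0.10626; denominator sine = -0.75356.
Result = 0.0317·3.037·(+0.10626) / (0.081·(-0.75356)) = -0.1676 rad/s; magnitude 0.1676 rad/s.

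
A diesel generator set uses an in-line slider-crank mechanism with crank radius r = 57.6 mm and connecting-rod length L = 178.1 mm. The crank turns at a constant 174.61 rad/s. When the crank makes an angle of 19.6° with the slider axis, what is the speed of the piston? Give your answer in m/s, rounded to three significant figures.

ω = 174.6 rad/s
For an in-line slider-crank, x = r cosθ + √(L² − r² sin²θ), so v = −rω sinθ·[1 + r cosθ/√(L² − r² sin²θ)].
With r = 0.0576 m, L = 0.1781 m, θ = 19.6°: √(L² − r² sin²θ) = 0.17705 m.
v = −0.0576·174.6·0.33545·[1 + 0.0576·0.94206/0.17705] = -4.4078 m/s.
|v| = 4.4078 m/s.

4.41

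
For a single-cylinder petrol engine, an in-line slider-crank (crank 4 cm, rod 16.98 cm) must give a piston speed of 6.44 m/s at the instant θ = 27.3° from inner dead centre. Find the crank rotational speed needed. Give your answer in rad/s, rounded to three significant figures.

For an in-line slider-crank, |v_piston| = rω|sinθ|·[1 + r cosθ/√(L² − r² sin²θ)].
With r = 0.04 m, L = 0.1698 m, θ = 27.3°: the bracketed kinematic factor |dx/dθ| = 0.022209 m.
ω = v/|dx/dθ| = 6.44/0.022209 = 289.97 rad/s.

290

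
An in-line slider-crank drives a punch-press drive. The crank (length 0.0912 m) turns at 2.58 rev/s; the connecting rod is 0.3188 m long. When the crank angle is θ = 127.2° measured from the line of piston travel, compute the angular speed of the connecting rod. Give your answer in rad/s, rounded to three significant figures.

2.88

ω = 16.21 rad/s (converted from 2.58 rev/s).
The rod makes angle φ with the slider axis where L sinφ = r sinθ; differentiating, L cosφ·φ̇ = r ω cosθ.
L cosφ = √(L² − r² sin²θ) = 0.31041 m.
|ω_rod| = r ω |cosθ| / √(L² − r² sin²θ) = 0.0912·16.21·0.60460/0.31041 = 2.8795 rad/s.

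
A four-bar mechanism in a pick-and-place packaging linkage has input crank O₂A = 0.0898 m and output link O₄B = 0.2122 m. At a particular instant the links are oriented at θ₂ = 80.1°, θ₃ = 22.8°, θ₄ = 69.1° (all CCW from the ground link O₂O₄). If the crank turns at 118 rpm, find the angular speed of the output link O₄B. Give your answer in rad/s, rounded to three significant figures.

6.09

ω₂ = 12.36 rad/s (from 118 rpm).
Differentiating the loop-closure r₂e^{iθ₂}+r₃e^{iθ₃}=r₁+r₄e^{iθ₄} gives r₂ω₂e^{iθ₂}+r₃ω₃e^{iθ₃}=r₄ω₄e^{iθ₄}.
Eliminating the other unknown: ω₄ = r₂ω₂ sin(θ₂−θ₃) / [r₄ sin(θ₄−θ₃)].
Numerator sine = +0.84151; denominator sine = +0.72297.
Result = 0.0898·12.36·(+0.84151) / (0.2122·(+0.72297)) = +6.0867 rad/s; magnitude 6.0867 rad/s.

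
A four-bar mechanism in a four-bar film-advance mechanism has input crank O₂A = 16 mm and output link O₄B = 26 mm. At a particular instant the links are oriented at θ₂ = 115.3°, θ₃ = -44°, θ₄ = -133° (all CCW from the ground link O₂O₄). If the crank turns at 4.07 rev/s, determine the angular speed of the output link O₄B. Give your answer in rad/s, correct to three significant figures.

ω₂ = 25.57 rad/s (from 4.07 rev/s).
Differentiating the loop-closure r₂e^{iθ₂}+r₃e^{iθ₃}=r₁+r₄e^{iθ₄} gives r₂ω₂e^{iθ₂}+r₃ω₃e^{iθ₃}=r₄ω₄e^{iθ₄}.
Eliminating the other unknown: ω₄ = r₂ω₂ sin(θ₂−θ₃) / [r₄ sin(θ₄−θ₃)].
Numerator sine = +0.35347; denominator sine = -0.99985.
Result = 0.016·25.57·(+0.35347) / (0.026·(-0.99985)) = -5.5635 rad/s; magnitude 5.5635 rad/s.

5.56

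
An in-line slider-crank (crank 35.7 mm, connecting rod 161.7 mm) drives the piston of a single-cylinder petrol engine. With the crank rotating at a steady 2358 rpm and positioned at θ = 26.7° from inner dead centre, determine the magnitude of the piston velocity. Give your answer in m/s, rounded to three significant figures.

4.75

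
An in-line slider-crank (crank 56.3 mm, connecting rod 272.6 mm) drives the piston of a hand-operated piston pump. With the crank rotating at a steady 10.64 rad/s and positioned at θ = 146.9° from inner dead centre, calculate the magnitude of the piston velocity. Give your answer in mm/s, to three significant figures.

270

ω = 10.64 rad/s
For an in-line slider-crank, x = r cosθ + √(L² − r² sin²θ), so v = −rω sinθ·[1 + r cosθ/√(L² − r² sin²θ)].
With r = 0.0563 m, L = 0.2726 m, θ = 146.9°: √(L² − r² sin²θ) = 0.27086 m.
v = −0.0563·10.64·0.54610·[1 + 0.0563·-0.83772/0.27086] = -0.27017 m/s.
|v| = 0.27017 m/s = 270.17 mm/s.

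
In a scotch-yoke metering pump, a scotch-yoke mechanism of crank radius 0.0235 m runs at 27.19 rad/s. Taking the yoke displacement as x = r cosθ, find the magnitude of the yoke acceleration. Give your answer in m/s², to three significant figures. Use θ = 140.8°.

ω = 27.19 rad/s
x = r cosθ ⇒ ẍ = −rω² cosθ (ω constant).
|a| = rω²|cosθ| = 0.0235·(27.19)²·|cos 140.8°| = 13.463 m/s².

13.5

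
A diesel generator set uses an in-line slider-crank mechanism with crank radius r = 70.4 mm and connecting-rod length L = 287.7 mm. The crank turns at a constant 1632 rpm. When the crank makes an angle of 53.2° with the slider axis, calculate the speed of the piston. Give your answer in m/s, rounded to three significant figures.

11.1

ω = 2π·1632/60 = 170.9 rad/s
For an in-line slider-crank, x = r cosθ + √(L² − r² sin²θ), so v = −rω sinθ·[1 + r cosθ/√(L² − r² sin²θ)].
With r = 0.0704 m, L = 0.2877 m, θ = 53.2°: √(L² − r² sin²θ) = 0.28212 m.
v = −0.0704·170.9·0.80073·[1 + 0.0704·0.59902/0.28212] = -11.074 m/s.
|v| = 11.074 m/s.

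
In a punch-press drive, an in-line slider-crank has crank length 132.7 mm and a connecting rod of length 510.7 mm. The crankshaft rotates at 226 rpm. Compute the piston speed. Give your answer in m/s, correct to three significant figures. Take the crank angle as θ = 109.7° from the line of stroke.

2.69

ω = 2π·226/60 = 23.67 rad/s
For an in-line slider-crank, x = r cosθ + √(L² − r² sin²θ), so v = −rω sinθ·[1 + r cosθ/√(L² − r² sin²θ)].
With r = 0.1327 m, L = 0.5107 m, θ = 109.7°: √(L² − r² sin²θ) = 0.49518 m.
v = −0.1327·23.67·0.94147·[1 + 0.1327·-0.33710/0.49518] = -2.6897 m/s.
|v| = 2.6897 m/s.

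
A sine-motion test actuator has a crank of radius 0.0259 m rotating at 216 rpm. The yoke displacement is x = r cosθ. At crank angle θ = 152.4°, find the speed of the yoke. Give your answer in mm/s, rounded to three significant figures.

271

ω = 22.62 rad/s (from 216 rpm).
x = r cosθ ⇒ ẋ = −rω sinθ.
|v| = rω|sinθ| = 0.0259·22.62·|sin 152.4°| = 0.27142 m/s = 271.42 mm/s.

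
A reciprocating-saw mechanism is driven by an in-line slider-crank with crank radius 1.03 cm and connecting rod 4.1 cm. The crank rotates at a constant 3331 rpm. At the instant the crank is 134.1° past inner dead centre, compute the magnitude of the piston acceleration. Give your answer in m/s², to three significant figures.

ω = 2π·3331/60 = 348.8 rad/s
x(θ) = r cosθ + √(L² − r² sin²θ); with ω constant, a = ω²·d²x/dθ².
d²x/dθ² = −r cosθ − r²(cos2θ)/√u − r⁴ sin²2θ/(4u^{3/2}),  u = L² − r² sin²θ = 0.00162629 m².
Substituting r = 0.0103 m, L = 0.041 m, θ = 134.1°: d²x/dθ² = +0.0072077 m.
a = ω²·d²x/dθ² = (348.8)²·(+0.0072077) = +877 m/s²;  |a| = 877 m/s².

877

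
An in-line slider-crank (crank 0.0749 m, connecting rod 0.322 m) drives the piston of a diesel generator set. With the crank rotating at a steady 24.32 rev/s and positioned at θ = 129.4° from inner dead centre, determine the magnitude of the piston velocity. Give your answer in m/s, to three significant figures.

ω = 2π·24.3 = 152.8 rad/s
For an in-line slider-crank, x = r cosθ + √(L² − r² sin²θ), so v = −rω sinθ·[1 + r cosθ/√(L² − r² sin²θ)].
With r = 0.0749 m, L = 0.322 m, θ = 129.4°: √(L² − r² sin²θ) = 0.31676 m.
v = −0.0749·152.8·0.77273·[1 + 0.0749·-0.63473/0.31676] = -7.5167 m/s.
|v| = 7.5167 m/s.

7.52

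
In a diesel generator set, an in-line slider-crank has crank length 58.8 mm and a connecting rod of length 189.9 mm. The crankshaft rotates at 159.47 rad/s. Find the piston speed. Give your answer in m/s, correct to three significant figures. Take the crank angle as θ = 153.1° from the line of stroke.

ω = 159.5 rad/s
For an in-line slider-crank, x = r cosθ + √(L² − r² sin²θ), so v = −rω sinθ·[1 + r cosθ/√(L² − r² sin²θ)].
With r = 0.0588 m, L = 0.1899 m, θ = 153.1°: √(L² − r² sin²θ) = 0.18803 m.
v = −0.0588·159.5·0.45243·[1 + 0.0588·-0.89180/0.18803] = -3.0593 m/s.
|v| = 3.0593 m/s.

3.06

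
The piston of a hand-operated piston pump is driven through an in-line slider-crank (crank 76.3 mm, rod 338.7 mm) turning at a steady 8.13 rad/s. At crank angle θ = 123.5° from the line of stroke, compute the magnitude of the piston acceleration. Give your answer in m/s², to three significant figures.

ω = 8.13 rad/s
x(θ) = r cosθ + √(L² − r² sin²θ); with ω constant, a = ω²·d²x/dθ².
d²x/dθ² = −r cosθ − r²(cos2θ)/√u − r⁴ sin²2θ/(4u^{3/2}),  u = L² − r² sin²θ = 0.110669 m².
Substituting r = 0.0763 m, L = 0.3387 m, θ = 123.5°: d²x/dθ² = +0.048756 m.
a = ω²·d²x/dθ² = (8.13)²·(+0.048756) = +3.2226 m/s²;  |a| = 3.2226 m/s².

3.22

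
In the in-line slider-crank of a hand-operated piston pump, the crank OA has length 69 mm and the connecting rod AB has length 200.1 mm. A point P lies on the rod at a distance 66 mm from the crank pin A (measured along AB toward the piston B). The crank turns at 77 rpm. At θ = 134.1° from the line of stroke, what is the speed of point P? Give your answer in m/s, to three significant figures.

0.449

ω = 8.063 rad/s.  Crank-pin speed |V_A| = rω = 0.55638 m/s, perpendicular to OA.
Rod angle: sinφ = −(r/L) sinθ ⇒ φ = -14.337°; ω_rod = −rω cosθ/√(L²−r²sin²θ) = +1.9972 rad/s.
V_P = V_A + ω_rod × AP, with AP = 0.066 m along the rod.
Components: V_Px = −rω sinθ − a·ω_rod·sinφ = -0.36691 m/s;  V_Py = rω cosθ + a·ω_rod·cosφ = -0.25948 m/s.
|V_P| = √(V_Px² + V_Py²) = 0.44939 m/s.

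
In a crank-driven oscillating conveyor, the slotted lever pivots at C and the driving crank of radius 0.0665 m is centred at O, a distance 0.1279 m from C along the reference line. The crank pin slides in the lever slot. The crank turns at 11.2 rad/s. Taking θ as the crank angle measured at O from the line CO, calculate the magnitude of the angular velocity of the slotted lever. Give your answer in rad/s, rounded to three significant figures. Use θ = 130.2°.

ω = 11.2 rad/s
Crank pin A relative to C: A = (d + r cosθ, r sinθ); lever angle φ = atan2(r sinθ, d + r cosθ).
Differentiating tanφ: φ̇ = rω(d cosθ + r)/(d² + r² + 2dr cosθ).
d² + r² + 2dr cosθ = |CA|² = 0.00980097 m²;  d cosθ + r = -0.016054 m.
|ω_lever| = |0.0665·11.2·-0.016054| / 0.00980097 = 1.22 rad/s.

1.22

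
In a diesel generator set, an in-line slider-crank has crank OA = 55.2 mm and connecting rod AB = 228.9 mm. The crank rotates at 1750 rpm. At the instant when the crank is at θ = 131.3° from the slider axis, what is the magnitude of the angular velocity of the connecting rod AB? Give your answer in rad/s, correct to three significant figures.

ω = 183.3 rad/s (converted from 1750 rpm).
The rod makes angle φ with the slider axis where L sinφ = r sinθ; differentiating, L cosφ·φ̇ = r ω cosθ.
L cosφ = √(L² − r² sin²θ) = 0.22511 m.
|ω_rod| = r ω |cosθ| / √(L² − r² sin²θ) = 0.0552·183.3·0.66000/0.22511 = 29.659 rad/s.

29.7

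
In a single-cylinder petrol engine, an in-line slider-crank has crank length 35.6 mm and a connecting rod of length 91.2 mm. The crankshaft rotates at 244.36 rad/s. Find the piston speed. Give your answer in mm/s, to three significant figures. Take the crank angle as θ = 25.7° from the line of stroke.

5120

ω = 244.4 rad/s
For an in-line slider-crank, x = r cosθ + √(L² − r² sin²θ), so v = −rω sinθ·[1 + r cosθ/√(L² − r² sin²θ)].
With r = 0.0356 m, L = 0.0912 m, θ = 25.7°: √(L² − r² sin²θ) = 0.089884 m.
v = −0.0356·244.4·0.43366·[1 + 0.0356·0.90108/0.089884] = -5.1188 m/s.
|v| = 5.1188 m/s = 5118.8 mm/s.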